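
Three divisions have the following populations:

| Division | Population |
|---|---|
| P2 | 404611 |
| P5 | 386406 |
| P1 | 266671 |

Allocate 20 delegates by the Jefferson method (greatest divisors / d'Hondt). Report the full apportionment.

Standard divisor 1057688/20 ≈ 52884.4; standard quotas: P2 7.651, P5 7.307, P1 5.043.
Rounding down gives 7, 7, 5 = 19 seats, so the divisor must be adjusted.
With modified divisor 49400: modified quotas P2 8.191, P5 7.822, P1 5.398.
Rounding down: P2 8, P5 7, P1 5 (total 20).

P2 8, P5 7, P1 5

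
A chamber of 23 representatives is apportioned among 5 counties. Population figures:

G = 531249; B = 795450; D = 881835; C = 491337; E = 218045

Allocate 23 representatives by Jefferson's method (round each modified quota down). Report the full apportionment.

Standard divisor 2917916/23 ≈ 126865.913; standard quotas: G 4.187, B 6.270, D 6.951, C 3.873, E 1.719.
Rounding down gives 4, 6, 6, 3, 1 = 20 seats, so the divisor must be adjusted.
With modified divisor 111900: modified quotas G 4.748, B 7.109, D 7.881, C 4.391, E 1.949.
Rounding down: G 4, B 7, D 7, C 4, E 1 (total 23).

G: 4; B: 7; D: 7; C: 4; E: 1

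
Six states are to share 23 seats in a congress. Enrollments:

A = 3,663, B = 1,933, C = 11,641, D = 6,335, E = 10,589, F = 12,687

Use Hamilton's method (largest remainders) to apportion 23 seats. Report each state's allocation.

Total 46848; standard divisor 46848/23 ≈ 2036.87.
Standard quotas: A 1.7983, B 0.9490, C 5.7151, D 3.1102, E 5.1987, F 6.2287.
Lower quotas: A 1, B 0, C 5, D 3, E 5, F 6 (sum 20, leaving 3 seats).
Remainders in descending order: B 0.9490, A 0.7983, C 0.7151, F 0.2287, E 0.1987, D 0.1102.
Largest remainders: B, A, C receive the extra seats.

A: 2, B: 1, C: 6, D: 3, E: 5, F: 6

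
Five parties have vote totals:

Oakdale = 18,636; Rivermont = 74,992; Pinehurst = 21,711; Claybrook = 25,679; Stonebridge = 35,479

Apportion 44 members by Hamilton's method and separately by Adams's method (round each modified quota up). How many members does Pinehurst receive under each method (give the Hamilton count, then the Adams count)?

Hamilton: Oakdale 5, Rivermont 19, Pinehurst 5, Claybrook 6, Stonebridge 9.
Adams: Oakdale 5, Rivermont 18, Pinehurst 6, Claybrook 6, Stonebridge 9.
Pinehurst gets 5 under Hamilton and 6 under Adams.

5 and 6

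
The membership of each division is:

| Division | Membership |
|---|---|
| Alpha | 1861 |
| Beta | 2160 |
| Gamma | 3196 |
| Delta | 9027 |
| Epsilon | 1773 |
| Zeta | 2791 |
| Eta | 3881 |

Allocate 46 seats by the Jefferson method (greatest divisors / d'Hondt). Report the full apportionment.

Alpha 3, Beta 4, Gamma 6, Delta 18, Epsilon 3, Zeta 5, Eta 7

Standard divisor 24689/46 ≈ 536.717; standard quotas: Alpha 3.467, Beta 4.024, Gamma 5.955, Delta 16.819, Epsilon 3.303, Zeta 5.200, Eta 7.231.
Rounding down gives 3, 4, 5, 16, 3, 5, 7 = 43 seats, so the divisor must be adjusted.
With modified divisor 500: modified quotas Alpha 3.722, Beta 4.320, Gamma 6.392, Delta 18.054, Epsilon 3.546, Zeta 5.582, Eta 7.762.
Rounding down: Alpha 3, Beta 4, Gamma 6, Delta 18, Epsilon 3, Zeta 5, Eta 7 (total 46).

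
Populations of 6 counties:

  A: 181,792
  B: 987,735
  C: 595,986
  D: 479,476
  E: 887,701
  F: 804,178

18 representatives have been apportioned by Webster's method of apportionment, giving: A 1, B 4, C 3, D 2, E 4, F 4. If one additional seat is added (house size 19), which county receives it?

Priority for the next seat is population ÷ (current seats + 0.5).
Priorities: A 121194.667, B 219496.667, C 170281.714, D 191790.400, E 197266.889, F 178706.222.
Highest priority: B.

B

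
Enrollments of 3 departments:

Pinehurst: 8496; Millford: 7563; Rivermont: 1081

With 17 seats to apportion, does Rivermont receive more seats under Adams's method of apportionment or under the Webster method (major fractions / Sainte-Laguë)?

Adams: Pinehurst 8, Millford 7, Rivermont 2.
Webster: Pinehurst 8, Millford 8, Rivermont 1.
Rivermont gets 2 under Adams and 1 under Webster.

Adams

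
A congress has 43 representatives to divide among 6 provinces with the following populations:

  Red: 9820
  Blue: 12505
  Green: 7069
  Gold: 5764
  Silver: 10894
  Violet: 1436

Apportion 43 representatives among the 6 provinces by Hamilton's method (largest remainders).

The standard divisor is 47488/43 ≈ 1104.372.
Standard quotas: Red 8.8919, Blue 11.3232, Green 6.4009, Gold 5.2193, Silver 9.8644, Violet 1.3003.
Lower quotas: Red 8, Blue 11, Green 6, Gold 5, Silver 9, Violet 1 (sum 40, leaving 3 seats).
Remainders in descending order: Red 0.8919, Silver 0.8644, Green 0.4009, Blue 0.3232, Violet 0.3003, Gold 0.2193.
The surplus seats go to Red, Silver, Green.

Red 9, Blue 11, Green 7, Gold 5, Silver 10, Violet 1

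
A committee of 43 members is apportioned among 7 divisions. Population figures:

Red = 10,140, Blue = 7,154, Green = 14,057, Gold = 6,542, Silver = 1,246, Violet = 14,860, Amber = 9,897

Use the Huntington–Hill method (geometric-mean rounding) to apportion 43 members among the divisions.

With divisor 1504: modified quotas Red 6.742, Blue 4.757, Green 9.346, Gold 4.350, Silver 0.828, Violet 9.880, Amber 6.580.
Geometric-mean thresholds: Red √(6·7)=6.481, Blue √(4·5)=4.472, Green √(9·10)=9.487, Gold √(4·5)=4.472, Silver (min 1), Violet √(9·10)=9.487, Amber √(6·7)=6.481.
Each quota rounded against its threshold gives Red 7, Blue 5, Green 9, Gold 4, Silver 1, Violet 10, Amber 7 (total 43).

Red 7, Blue 5, Green 9, Gold 4, Silver 1, Violet 10, Amber 7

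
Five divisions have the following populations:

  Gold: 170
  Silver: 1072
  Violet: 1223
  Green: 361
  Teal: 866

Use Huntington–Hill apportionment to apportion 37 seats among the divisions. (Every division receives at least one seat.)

With divisor 102.1: modified quotas Gold 1.665, Silver 10.500, Violet 11.978, Green 3.536, Teal 8.482.
Geometric-mean thresholds: Gold √(1·2)=1.414, Silver √(10·11)=10.488, Violet √(11·12)=11.489, Green √(3·4)=3.464, Teal √(8·9)=8.485.
Each quota rounded against its threshold gives Gold 2, Silver 11, Violet 12, Green 4, Teal 8 (total 37).

Gold 2, Silver 11, Violet 12, Green 4, Teal 8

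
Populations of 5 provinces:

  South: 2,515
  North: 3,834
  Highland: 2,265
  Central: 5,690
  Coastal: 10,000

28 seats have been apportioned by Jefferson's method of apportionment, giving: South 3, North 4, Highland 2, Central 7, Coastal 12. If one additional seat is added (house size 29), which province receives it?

Coastal

Priority for the next seat is population ÷ (current seats + 1).
Priorities: South 628.750, North 766.800, Highland 755.000, Central 711.250, Coastal 769.231.
Highest priority: Coastal.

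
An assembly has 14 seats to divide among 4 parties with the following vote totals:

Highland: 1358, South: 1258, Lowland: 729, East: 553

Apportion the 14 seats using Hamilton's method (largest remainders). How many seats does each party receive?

Standard divisor: 3898 ÷ 14 ≈ 278.429.
Standard quotas: Highland 4.877, South 4.518, Lowland 2.618, East 1.986.
Lower quotas: Highland 4, South 4, Lowland 2, East 1 (sum 11, leaving 3 seats).
Remainders in descending order: East 0.986, Highland 0.877, Lowland 0.618, South 0.518.
The surplus seats go to East, Highland, Lowland.

Highland: 5; South: 4; Lowland: 3; East: 2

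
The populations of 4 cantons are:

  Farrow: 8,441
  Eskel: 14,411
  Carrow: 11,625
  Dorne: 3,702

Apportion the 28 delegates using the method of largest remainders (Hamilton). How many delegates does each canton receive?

Farrow 6; Eskel 11; Carrow 8; Dorne 3

Standard divisor: 38179 ÷ 28 ≈ 1363.536.
Standard quotas: Farrow 6.1905, Eskel 10.5688, Carrow 8.5256, Dorne 2.7150.
Lower quotas: Farrow 6, Eskel 10, Carrow 8, Dorne 2 (sum 26, leaving 2 seats).
Remainders in descending order: Dorne 0.7150, Eskel 0.5688, Carrow 0.5256, Farrow 0.1905.
The surplus seats go to Dorne, Eskel.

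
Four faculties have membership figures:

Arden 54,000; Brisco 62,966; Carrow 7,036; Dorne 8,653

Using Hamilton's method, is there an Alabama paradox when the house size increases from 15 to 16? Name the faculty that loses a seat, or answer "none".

none

At 15 seats: Arden 6, Brisco 7, Carrow 1, Dorne 1.
At 16 seats: Arden 6, Brisco 8, Carrow 1, Dorne 1.
No faculty's allocation decreased.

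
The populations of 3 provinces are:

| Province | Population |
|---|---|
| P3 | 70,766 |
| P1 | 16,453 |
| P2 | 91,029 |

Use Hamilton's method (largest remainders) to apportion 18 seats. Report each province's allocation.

P3=7; P1=2; P2=9

Standard divisor: 178248 ÷ 18 ≈ 9902.667.
Standard quotas: P3 7.1462, P1 1.6615, P2 9.1924.
Lower quotas: P3 7, P1 1, P2 9 (sum 17, leaving 1 seat).
Remainders in descending order: P1 0.6615, P2 0.1924, P3 0.1462.
The surplus seat goes to P1.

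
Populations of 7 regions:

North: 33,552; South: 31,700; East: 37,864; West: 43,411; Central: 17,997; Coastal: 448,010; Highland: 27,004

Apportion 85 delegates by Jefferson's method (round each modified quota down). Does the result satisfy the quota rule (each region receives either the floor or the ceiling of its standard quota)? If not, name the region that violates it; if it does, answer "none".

Standard quotas: North 4.459, South 4.213, East 5.032, West 5.770, Central 2.392, Coastal 59.544, Highland 3.589.
Jefferson allocation: North 4, South 4, East 5, West 6, Central 2, Coastal 61, Highland 3.
Coastal has quota 59.544 (lower 59, upper 60) but receives 61 — outside the quota interval.

Coastal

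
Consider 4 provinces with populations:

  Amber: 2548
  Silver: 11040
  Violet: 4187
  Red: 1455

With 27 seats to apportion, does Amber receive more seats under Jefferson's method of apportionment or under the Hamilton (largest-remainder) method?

Hamilton

Jefferson: Amber 3, Silver 16, Violet 6, Red 2.
Hamilton: Amber 4, Silver 15, Violet 6, Red 2.
Amber gets 3 under Jefferson and 4 under Hamilton.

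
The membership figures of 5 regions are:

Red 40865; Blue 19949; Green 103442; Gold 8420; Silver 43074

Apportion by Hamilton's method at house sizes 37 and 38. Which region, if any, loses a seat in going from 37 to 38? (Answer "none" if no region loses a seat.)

Gold

At 37 seats: Red 7, Blue 3, Green 18, Gold 2, Silver 7.
At 38 seats: Red 7, Blue 4, Green 18, Gold 1, Silver 8.
Gold drops from 2 to 1.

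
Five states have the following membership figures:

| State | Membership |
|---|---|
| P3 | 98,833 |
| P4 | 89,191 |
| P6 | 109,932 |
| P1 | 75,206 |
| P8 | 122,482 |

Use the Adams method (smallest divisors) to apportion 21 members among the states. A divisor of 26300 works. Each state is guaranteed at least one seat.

With modified divisor 26300: modified quotas P3 3.758, P4 3.391, P6 4.180, P1 2.860, P8 4.657.
Rounding up: P3 4, P4 4, P6 5, P1 3, P8 5 (total 21).

P3 4; P4 4; P6 5; P1 3; P8 5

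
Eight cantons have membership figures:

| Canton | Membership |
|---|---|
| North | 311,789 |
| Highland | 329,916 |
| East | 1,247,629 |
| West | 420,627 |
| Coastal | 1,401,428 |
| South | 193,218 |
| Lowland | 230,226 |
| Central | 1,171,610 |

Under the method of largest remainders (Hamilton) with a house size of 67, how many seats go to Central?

15

Total 5306443; standard divisor 5306443/67 ≈ 79200.642.
Standard quotas: North 3.9367, Highland 4.1656, East 15.7528, West 5.3109, Coastal 17.6947, South 2.4396, Lowland 2.9069, Central 14.7929.
Lower quotas: North 3, Highland 4, East 15, West 5, Coastal 17, South 2, Lowland 2, Central 14 (sum 62, leaving 5 seats).
Remainders in descending order: North 0.9367, Lowland 0.9069, Central 0.7929, East 0.7528, Coastal 0.6947, South 0.4396, West 0.3109, Highland 0.1656.
Largest remainders: North, Lowland, Central, East, Coastal receive the extra seats.
Central receives 15.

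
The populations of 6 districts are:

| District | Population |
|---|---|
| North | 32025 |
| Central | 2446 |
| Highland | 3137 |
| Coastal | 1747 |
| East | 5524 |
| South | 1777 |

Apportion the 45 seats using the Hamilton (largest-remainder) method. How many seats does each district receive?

North 31, Central 2, Highland 3, Coastal 2, East 5, South 2

Standard divisor: 46656 ÷ 45 ≈ 1036.8.
Standard quotas: North 30.8883, Central 2.3592, Highland 3.0257, Coastal 1.6850, East 5.3279, South 1.7139.
Lower quotas: North 30, Central 2, Highland 3, Coastal 1, East 5, South 1 (sum 42, leaving 3 seats).
Remainders in descending order: North 0.8883, South 0.7139, Coastal 0.6850, Central 0.3592, East 0.3279, Highland 0.0257.
Largest remainders: North, South, Coastal receive the extra seats.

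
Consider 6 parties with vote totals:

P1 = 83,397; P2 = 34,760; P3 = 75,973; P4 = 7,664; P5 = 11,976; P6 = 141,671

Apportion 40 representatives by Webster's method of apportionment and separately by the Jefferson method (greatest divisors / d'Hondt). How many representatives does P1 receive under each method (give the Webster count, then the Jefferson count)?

Webster: P1 9, P2 4, P3 9, P4 1, P5 1, P6 16.
Jefferson: P1 10, P2 4, P3 9, P4 0, P5 1, P6 16.
P1 gets 9 under Webster and 10 under Jefferson.

9 and 10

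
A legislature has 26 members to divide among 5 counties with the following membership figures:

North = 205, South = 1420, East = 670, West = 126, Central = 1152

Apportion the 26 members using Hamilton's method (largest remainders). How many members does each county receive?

The standard divisor is 3573/26 ≈ 137.423.
Standard quotas: North 1.492, South 10.333, East 4.875, West 0.917, Central 8.383.
Lower quotas: North 1, South 10, East 4, West 0, Central 8 (sum 23, leaving 3 seats).
Remainders in descending order: West 0.917, East 0.875, North 0.492, Central 0.383, South 0.333.
The surplus seats go to West, East, North.

North 2, South 10, East 5, West 1, Central 8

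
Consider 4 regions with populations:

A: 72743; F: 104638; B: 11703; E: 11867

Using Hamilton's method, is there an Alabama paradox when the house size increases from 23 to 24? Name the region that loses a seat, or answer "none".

At 23 seats: A 8, F 12, B 1, E 2.
At 24 seats: A 9, F 13, B 1, E 1.
E drops from 2 to 1.

E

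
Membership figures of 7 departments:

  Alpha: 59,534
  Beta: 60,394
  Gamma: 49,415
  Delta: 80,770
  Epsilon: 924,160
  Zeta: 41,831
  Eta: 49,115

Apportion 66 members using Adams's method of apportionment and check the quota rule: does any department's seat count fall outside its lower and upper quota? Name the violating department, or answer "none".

Standard quotas: Alpha 3.106, Beta 3.150, Gamma 2.578, Delta 4.213, Epsilon 48.209, Zeta 2.182, Eta 2.562.
Adams allocation: Alpha 3, Beta 3, Gamma 3, Delta 5, Epsilon 46, Zeta 3, Eta 3.
Epsilon has quota 48.209 (lower 48, upper 49) but receives 46 — outside the quota interval.

Epsilon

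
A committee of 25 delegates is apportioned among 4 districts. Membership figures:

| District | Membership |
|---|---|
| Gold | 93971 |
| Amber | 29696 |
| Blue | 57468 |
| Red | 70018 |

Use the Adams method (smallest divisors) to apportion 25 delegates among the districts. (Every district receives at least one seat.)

Standard divisor 251153/25 ≈ 10046.12; standard quotas: Gold 9.354, Amber 2.956, Blue 5.720, Red 6.970.
Rounding up gives 10, 3, 6, 7 = 26 seats, so the divisor must be adjusted.
With modified divisor 11000: modified quotas Gold 8.543, Amber 2.700, Blue 5.224, Red 6.365.
Rounding up: Gold 9, Amber 3, Blue 6, Red 7 (total 25).

Gold 9, Amber 3, Blue 6, Red 7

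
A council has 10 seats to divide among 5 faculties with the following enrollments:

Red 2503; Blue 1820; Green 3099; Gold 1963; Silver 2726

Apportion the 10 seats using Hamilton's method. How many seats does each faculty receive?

Red 2; Blue 1; Green 3; Gold 2; Silver 2

Standard divisor: 12111 ÷ 10 ≈ 1211.1.
Standard quotas: Red 2.067, Blue 1.503, Green 2.559, Gold 1.621, Silver 2.251.
Lower quotas: Red 2, Blue 1, Green 2, Gold 1, Silver 2 (sum 8, leaving 2 seats).
Remainders in descending order: Gold 0.621, Green 0.559, Blue 0.503, Silver 0.251, Red 0.067.
The surplus seats go to Gold, Green.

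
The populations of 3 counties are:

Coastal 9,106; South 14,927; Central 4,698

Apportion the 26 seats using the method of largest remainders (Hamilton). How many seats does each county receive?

Coastal=8; South=14; Central=4

Standard divisor: 28731 ÷ 26 ≈ 1105.038.
Standard quotas: Coastal 8.2404, South 13.5081, Central 4.2514.
Lower quotas: Coastal 8, South 13, Central 4 (sum 25, leaving 1 seat).
Remainders in descending order: South 0.5081, Central 0.2514, Coastal 0.2404.
The surplus seat goes to South.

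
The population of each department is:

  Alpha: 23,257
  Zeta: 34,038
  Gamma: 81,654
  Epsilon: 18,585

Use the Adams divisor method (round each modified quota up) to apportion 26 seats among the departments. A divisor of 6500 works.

Alpha=4, Zeta=6, Gamma=13, Epsilon=3

With modified divisor 6500: modified quotas Alpha 3.578, Zeta 5.237, Gamma 12.562, Epsilon 2.859.
Rounding up: Alpha 4, Zeta 6, Gamma 13, Epsilon 3 (total 26).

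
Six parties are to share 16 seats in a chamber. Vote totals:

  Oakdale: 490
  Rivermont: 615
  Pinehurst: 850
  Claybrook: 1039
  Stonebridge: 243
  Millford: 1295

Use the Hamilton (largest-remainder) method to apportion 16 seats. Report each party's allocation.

Total 4532; standard divisor 4532/16 ≈ 283.25.
Standard quotas: Oakdale 1.730, Rivermont 2.171, Pinehurst 3.001, Claybrook 3.668, Stonebridge 0.858, Millford 4.572.
Lower quotas: Oakdale 1, Rivermont 2, Pinehurst 3, Claybrook 3, Stonebridge 0, Millford 4 (sum 13, leaving 3 seats).
Remainders in descending order: Stonebridge 0.858, Oakdale 0.730, Claybrook 0.668, Millford 0.572, Rivermont 0.171, Pinehurst 0.001.
The surplus seats go to Stonebridge, Oakdale, Claybrook.

Oakdale: 2; Rivermont: 2; Pinehurst: 3; Claybrook: 4; Stonebridge: 1; Millford: 4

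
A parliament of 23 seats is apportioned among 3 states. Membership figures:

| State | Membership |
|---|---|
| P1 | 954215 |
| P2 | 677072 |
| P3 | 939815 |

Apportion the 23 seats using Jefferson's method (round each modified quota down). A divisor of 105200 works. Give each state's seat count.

With modified divisor 105200: modified quotas P1 9.070, P2 6.436, P3 8.934.
Rounding down: P1 9, P2 6, P3 8 (total 23).

P1 9; P2 6; P3 8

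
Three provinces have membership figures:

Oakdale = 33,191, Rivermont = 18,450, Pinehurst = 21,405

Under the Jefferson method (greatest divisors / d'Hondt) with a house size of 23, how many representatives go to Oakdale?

10

Standard divisor 73046/23 ≈ 3175.913; standard quotas: Oakdale 10.451, Rivermont 5.809, Pinehurst 6.740.
Rounding down gives 10, 5, 6 = 21 seats, so the divisor must be adjusted.
With modified divisor 3040: modified quotas Oakdale 10.918, Rivermont 6.069, Pinehurst 7.041.
Rounding down: Oakdale 10, Rivermont 6, Pinehurst 7 (total 23).
Oakdale receives 10.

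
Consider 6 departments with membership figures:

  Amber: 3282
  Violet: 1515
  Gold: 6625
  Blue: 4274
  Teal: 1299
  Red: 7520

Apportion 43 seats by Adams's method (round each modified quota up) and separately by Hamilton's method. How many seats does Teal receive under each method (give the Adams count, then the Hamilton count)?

3 and 2

Adams: Amber 6, Violet 3, Gold 11, Blue 7, Teal 3, Red 13.
Hamilton: Amber 6, Violet 3, Gold 12, Blue 7, Teal 2, Red 13.
Teal gets 3 under Adams and 2 under Hamilton.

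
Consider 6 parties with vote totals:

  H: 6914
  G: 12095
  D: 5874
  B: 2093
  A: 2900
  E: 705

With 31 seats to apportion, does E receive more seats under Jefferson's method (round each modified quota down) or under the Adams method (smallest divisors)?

Adams

Jefferson: H 7, G 13, D 6, B 2, A 3, E 0.
Adams: H 7, G 12, D 6, B 2, A 3, E 1.
E gets 0 under Jefferson and 1 under Adams.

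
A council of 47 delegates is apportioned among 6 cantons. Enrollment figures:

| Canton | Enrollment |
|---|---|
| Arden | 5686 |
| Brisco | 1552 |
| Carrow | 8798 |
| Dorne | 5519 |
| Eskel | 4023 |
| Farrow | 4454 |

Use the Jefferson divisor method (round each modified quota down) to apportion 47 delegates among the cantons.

Standard divisor 30032/47 ≈ 638.979; standard quotas: Arden 8.899, Brisco 2.429, Carrow 13.769, Dorne 8.637, Eskel 6.296, Farrow 6.970.
Rounding down gives 8, 2, 13, 8, 6, 6 = 43 seats, so the divisor must be adjusted.
With modified divisor 600: modified quotas Arden 9.477, Brisco 2.587, Carrow 14.663, Dorne 9.198, Eskel 6.705, Farrow 7.423.
Rounding down: Arden 9, Brisco 2, Carrow 14, Dorne 9, Eskel 6, Farrow 7 (total 47).

Arden 9, Brisco 2, Carrow 14, Dorne 9, Eskel 6, Farrow 7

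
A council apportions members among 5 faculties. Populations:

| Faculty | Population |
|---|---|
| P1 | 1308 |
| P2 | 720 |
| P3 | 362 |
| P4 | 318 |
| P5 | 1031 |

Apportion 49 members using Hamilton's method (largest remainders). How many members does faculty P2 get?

9

The standard divisor is 3739/49 ≈ 76.306.
Standard quotas: P1 17.141, P2 9.436, P3 4.744, P4 4.167, P5 13.511.
Lower quotas: P1 17, P2 9, P3 4, P4 4, P5 13 (sum 47, leaving 2 seats).
Remainders in descending order: P3 0.744, P5 0.511, P2 0.436, P4 0.167, P1 0.141.
The surplus seats go to P3, P5.
P2 receives 9.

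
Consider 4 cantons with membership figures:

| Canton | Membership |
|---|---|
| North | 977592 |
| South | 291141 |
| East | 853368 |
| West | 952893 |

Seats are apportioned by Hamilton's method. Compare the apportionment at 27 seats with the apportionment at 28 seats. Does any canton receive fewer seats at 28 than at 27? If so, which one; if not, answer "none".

South

At 27 seats: North 9, South 3, East 7, West 8.
At 28 seats: North 9, South 2, East 8, West 9.
South drops from 3 to 2.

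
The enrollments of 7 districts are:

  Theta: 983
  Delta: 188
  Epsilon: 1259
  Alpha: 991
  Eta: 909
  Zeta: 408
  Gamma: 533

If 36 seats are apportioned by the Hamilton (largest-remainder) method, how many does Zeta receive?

3

The standard divisor is 5271/36 ≈ 146.417.
Standard quotas: Theta 6.714, Delta 1.284, Epsilon 8.599, Alpha 6.768, Eta 6.208, Zeta 2.787, Gamma 3.640.
Lower quotas: Theta 6, Delta 1, Epsilon 8, Alpha 6, Eta 6, Zeta 2, Gamma 3 (sum 32, leaving 4 seats).
Remainders in descending order: Zeta 0.787, Alpha 0.768, Theta 0.714, Gamma 0.640, Epsilon 0.599, Delta 0.284, Eta 0.208.
The surplus seats go to Zeta, Alpha, Theta, Gamma.
Zeta receives 3.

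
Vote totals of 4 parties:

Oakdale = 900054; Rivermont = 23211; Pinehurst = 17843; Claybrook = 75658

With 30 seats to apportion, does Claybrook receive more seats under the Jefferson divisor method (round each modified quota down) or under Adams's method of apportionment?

Jefferson: Oakdale 28, Rivermont 0, Pinehurst 0, Claybrook 2.
Adams: Oakdale 25, Rivermont 1, Pinehurst 1, Claybrook 3.
Claybrook gets 2 under Jefferson and 3 under Adams.

Adams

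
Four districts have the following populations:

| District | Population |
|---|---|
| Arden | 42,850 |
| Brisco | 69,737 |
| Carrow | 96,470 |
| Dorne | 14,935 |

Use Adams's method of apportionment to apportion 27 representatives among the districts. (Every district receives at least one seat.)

Arden=5, Brisco=8, Carrow=12, Dorne=2

Standard divisor 223992/27 ≈ 8296; standard quotas: Arden 5.165, Brisco 8.406, Carrow 11.628, Dorne 1.800.
Rounding up gives 6, 9, 12, 2 = 29 seats, so the divisor must be adjusted.
With modified divisor 8740: modified quotas Arden 4.903, Brisco 7.979, Carrow 11.038, Dorne 1.709.
Rounding up: Arden 5, Brisco 8, Carrow 12, Dorne 2 (total 27).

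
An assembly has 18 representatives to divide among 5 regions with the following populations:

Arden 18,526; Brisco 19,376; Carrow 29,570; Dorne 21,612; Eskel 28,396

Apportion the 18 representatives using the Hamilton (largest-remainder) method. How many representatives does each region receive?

Arden: 3, Brisco: 3, Carrow: 5, Dorne: 3, Eskel: 4

Standard divisor: 117480 ÷ 18 ≈ 6526.667.
Standard quotas: Arden 2.8385, Brisco 2.9687, Carrow 4.5306, Dorne 3.3113, Eskel 4.3508.
Lower quotas: Arden 2, Brisco 2, Carrow 4, Dorne 3, Eskel 4 (sum 15, leaving 3 seats).
Remainders in descending order: Brisco 0.9687, Arden 0.8385, Carrow 0.5306, Eskel 0.3508, Dorne 0.3113.
The surplus seats go to Brisco, Arden, Carrow.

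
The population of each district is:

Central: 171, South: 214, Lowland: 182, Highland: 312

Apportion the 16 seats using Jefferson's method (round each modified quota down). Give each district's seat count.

Central 3, South 4, Lowland 3, Highland 6

Standard divisor 879/16 ≈ 54.938; standard quotas: Central 3.113, South 3.895, Lowland 3.313, Highland 5.679.
Rounding down gives 3, 3, 3, 5 = 14 seats, so the divisor must be adjusted.
With modified divisor 50: modified quotas Central 3.420, South 4.280, Lowland 3.640, Highland 6.240.
Rounding down: Central 3, South 4, Lowland 3, Highland 6 (total 16).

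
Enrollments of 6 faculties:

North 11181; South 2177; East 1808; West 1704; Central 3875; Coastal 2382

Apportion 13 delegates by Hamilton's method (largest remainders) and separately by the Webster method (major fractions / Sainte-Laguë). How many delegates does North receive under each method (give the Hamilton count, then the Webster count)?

Hamilton: North 6, South 1, East 1, West 1, Central 2, Coastal 2.
Webster: North 7, South 1, East 1, West 1, Central 2, Coastal 1.
North gets 6 under Hamilton and 7 under Webster.

6 and 7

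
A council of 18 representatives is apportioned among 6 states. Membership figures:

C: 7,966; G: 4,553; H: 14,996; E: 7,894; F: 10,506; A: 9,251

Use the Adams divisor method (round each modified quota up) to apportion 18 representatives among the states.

C: 3; G: 2; H: 4; E: 3; F: 3; A: 3

Standard divisor 55166/18 ≈ 3064.778; standard quotas: C 2.599, G 1.486, H 4.893, E 2.576, F 3.428, A 3.018.
Rounding up gives 3, 2, 5, 3, 4, 4 = 21 seats, so the divisor must be adjusted.
With modified divisor 3800: modified quotas C 2.096, G 1.198, H 3.946, E 2.077, F 2.765, A 2.434.
Rounding up: C 3, G 2, H 4, E 3, F 3, A 3 (total 18).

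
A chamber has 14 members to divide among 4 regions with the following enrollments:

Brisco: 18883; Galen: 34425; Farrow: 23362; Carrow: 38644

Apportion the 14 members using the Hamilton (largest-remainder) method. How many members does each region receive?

Total 115314; standard divisor 115314/14 ≈ 8236.714.
Standard quotas: Brisco 2.2925, Galen 4.1795, Farrow 2.8363, Carrow 4.6917.
Lower quotas: Brisco 2, Galen 4, Farrow 2, Carrow 4 (sum 12, leaving 2 seats).
Remainders in descending order: Farrow 0.8363, Carrow 0.6917, Brisco 0.2925, Galen 0.1795.
Largest remainders: Farrow, Carrow receive the extra seats.

Brisco 2, Galen 4, Farrow 3, Carrow 5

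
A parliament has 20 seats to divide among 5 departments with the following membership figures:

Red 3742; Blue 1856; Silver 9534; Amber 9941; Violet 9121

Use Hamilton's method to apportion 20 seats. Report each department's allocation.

Red 2, Blue 1, Silver 6, Amber 6, Violet 5

Standard divisor: 34194 ÷ 20 ≈ 1709.7.
Standard quotas: Red 2.1887, Blue 1.0856, Silver 5.5764, Amber 5.8145, Violet 5.3349.
Lower quotas: Red 2, Blue 1, Silver 5, Amber 5, Violet 5 (sum 18, leaving 2 seats).
Remainders in descending order: Amber 0.8145, Silver 0.5764, Violet 0.3349, Red 0.1887, Blue 0.0856.
The surplus seats go to Amber, Silver.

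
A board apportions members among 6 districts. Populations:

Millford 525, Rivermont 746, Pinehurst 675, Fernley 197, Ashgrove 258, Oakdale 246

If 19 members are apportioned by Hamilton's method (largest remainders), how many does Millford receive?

Total 2647; standard divisor 2647/19 ≈ 139.316.
Standard quotas: Millford 3.768, Rivermont 5.355, Pinehurst 4.845, Fernley 1.414, Ashgrove 1.852, Oakdale 1.766.
Lower quotas: Millford 3, Rivermont 5, Pinehurst 4, Fernley 1, Ashgrove 1, Oakdale 1 (sum 15, leaving 4 seats).
Remainders in descending order: Ashgrove 0.852, Pinehurst 0.845, Millford 0.768, Oakdale 0.766, Fernley 0.414, Rivermont 0.355.
The surplus seats go to Ashgrove, Pinehurst, Millford, Oakdale.
Millford receives 4.

4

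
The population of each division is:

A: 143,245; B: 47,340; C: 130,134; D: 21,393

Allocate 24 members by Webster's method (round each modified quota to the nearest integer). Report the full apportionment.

Standard divisor 342112/24 ≈ 14254.667; standard quotas: A 10.049, B 3.321, C 9.129, D 1.501.
Rounding to the nearest integer gives A 10, B 3, C 9, D 2 — total 24, matching the house size, so no adjustment is needed.

A=10, B=3, C=9, D=2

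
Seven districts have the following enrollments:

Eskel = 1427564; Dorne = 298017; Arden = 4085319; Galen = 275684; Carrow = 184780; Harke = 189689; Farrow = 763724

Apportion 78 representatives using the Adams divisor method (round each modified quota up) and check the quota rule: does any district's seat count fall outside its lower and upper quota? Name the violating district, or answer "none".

Arden

Standard quotas: Eskel 15.412, Dorne 3.217, Arden 44.106, Galen 2.976, Carrow 1.995, Harke 2.048, Farrow 8.245.
Adams allocation: Eskel 15, Dorne 4, Arden 43, Galen 3, Carrow 2, Harke 2, Farrow 9.
Arden has quota 44.106 (lower 44, upper 45) but receives 43 — outside the quota interval.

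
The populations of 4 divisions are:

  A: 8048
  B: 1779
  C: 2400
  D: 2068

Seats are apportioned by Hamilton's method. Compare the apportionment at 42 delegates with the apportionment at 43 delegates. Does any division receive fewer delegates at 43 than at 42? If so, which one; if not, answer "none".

none

At 42 seats: A 24, B 5, C 7, D 6.
At 43 seats: A 24, B 6, C 7, D 6.
No division's allocation decreased.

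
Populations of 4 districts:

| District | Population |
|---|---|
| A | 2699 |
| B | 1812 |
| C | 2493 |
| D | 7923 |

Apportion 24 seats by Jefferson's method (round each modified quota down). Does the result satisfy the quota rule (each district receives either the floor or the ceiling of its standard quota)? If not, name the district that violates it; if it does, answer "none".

Standard quotas: A 4.340, B 2.913, C 4.008, D 12.739.
Jefferson allocation: A 4, B 3, C 4, D 13.
Every allocation lies between the lower and upper quota.

none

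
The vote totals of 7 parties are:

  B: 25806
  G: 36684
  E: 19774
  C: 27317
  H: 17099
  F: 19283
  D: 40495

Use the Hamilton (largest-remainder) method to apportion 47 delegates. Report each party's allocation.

B 7, G 9, E 5, C 7, H 4, F 5, D 10

Standard divisor: 186458 ÷ 47 ≈ 3967.191.
Standard quotas: B 6.5049, G 9.2468, E 4.9844, C 6.8857, H 4.3101, F 4.8606, D 10.2075.
Lower quotas: B 6, G 9, E 4, C 6, H 4, F 4, D 10 (sum 43, leaving 4 seats).
Remainders in descending order: E 0.9844, C 0.8857, F 0.8606, B 0.5049, H 0.3101, G 0.2468, D 0.2075.
The surplus seats go to E, C, F, B.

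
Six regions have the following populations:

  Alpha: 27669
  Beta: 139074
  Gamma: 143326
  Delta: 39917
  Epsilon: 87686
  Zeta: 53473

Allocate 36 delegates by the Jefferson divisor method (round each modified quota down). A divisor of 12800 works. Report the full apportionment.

With modified divisor 12800: modified quotas Alpha 2.162, Beta 10.865, Gamma 11.197, Delta 3.119, Epsilon 6.850, Zeta 4.178.
Rounding down: Alpha 2, Beta 10, Gamma 11, Delta 3, Epsilon 6, Zeta 4 (total 36).

Alpha: 2, Beta: 10, Gamma: 11, Delta: 3, Epsilon: 6, Zeta: 4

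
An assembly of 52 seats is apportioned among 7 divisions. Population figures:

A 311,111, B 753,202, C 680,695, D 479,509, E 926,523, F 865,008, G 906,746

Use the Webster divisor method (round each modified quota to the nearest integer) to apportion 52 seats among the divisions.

A 3, B 8, C 7, D 5, E 10, F 9, G 10

Standard divisor 4922794/52 ≈ 94669.115; standard quotas: A 3.286, B 7.956, C 7.190, D 5.065, E 9.787, F 9.137, G 9.578.
Rounding to the nearest integer gives A 3, B 8, C 7, D 5, E 10, F 9, G 10 — total 52, matching the house size, so no adjustment is needed.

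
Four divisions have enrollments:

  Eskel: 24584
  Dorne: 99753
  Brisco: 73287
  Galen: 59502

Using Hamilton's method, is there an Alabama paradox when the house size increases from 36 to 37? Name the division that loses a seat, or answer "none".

Eskel

At 36 seats: Eskel 4, Dorne 14, Brisco 10, Galen 8.
At 37 seats: Eskel 3, Dorne 14, Brisco 11, Galen 9.
Eskel drops from 4 to 3.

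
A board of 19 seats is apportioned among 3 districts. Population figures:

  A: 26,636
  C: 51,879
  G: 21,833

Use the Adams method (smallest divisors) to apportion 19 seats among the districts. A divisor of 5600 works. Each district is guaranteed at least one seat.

With modified divisor 5600: modified quotas A 4.756, C 9.264, G 3.899.
Rounding up: A 5, C 10, G 4 (total 19).

A 5; C 10; G 4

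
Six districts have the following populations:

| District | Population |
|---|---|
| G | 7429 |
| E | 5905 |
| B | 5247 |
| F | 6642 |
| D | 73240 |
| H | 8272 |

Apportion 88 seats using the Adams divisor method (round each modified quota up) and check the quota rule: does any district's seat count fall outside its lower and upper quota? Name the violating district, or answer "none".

Standard quotas: G 6.125, E 4.869, B 4.326, F 5.476, D 60.384, H 6.820.
Adams allocation: G 6, E 5, B 5, F 6, D 59, H 7.
D has quota 60.384 (lower 60, upper 61) but receives 59 — outside the quota interval.

D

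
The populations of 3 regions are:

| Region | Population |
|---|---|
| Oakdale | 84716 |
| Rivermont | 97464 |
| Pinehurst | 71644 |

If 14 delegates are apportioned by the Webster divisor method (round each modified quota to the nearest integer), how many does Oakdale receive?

Standard divisor 253824/14 ≈ 18130.286; standard quotas: Oakdale 4.673, Rivermont 5.376, Pinehurst 3.952.
Rounding to the nearest integer gives Oakdale 5, Rivermont 5, Pinehurst 4 — total 14, matching the house size, so no adjustment is needed.
Oakdale receives 5.

5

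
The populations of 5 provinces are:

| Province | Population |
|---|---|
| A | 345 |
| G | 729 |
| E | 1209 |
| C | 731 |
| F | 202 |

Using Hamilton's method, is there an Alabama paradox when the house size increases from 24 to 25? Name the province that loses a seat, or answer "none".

At 24 seats: A 3, G 5, E 9, C 5, F 2.
At 25 seats: A 3, G 6, E 9, C 6, F 1.
F drops from 2 to 1.

F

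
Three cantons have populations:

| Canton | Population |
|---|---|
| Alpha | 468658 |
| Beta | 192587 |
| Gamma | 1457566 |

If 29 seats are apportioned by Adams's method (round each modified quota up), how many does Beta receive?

Standard divisor 2118811/29 ≈ 73062.448; standard quotas: Alpha 6.414, Beta 2.636, Gamma 19.950.
Rounding up gives 7, 3, 20 = 30 seats, so the divisor must be adjusted.
With modified divisor 77400: modified quotas Alpha 6.055, Beta 2.488, Gamma 18.832.
Rounding up: Alpha 7, Beta 3, Gamma 19 (total 29).
Beta receives 3.

3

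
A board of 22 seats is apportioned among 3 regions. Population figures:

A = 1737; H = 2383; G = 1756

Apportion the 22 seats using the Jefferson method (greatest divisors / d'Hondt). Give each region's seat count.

A: 6, H: 9, G: 7

Standard divisor 5876/22 ≈ 267.091; standard quotas: A 6.503, H 8.922, G 6.575.
Rounding down gives 6, 8, 6 = 20 seats, so the divisor must be adjusted.
With modified divisor 250: modified quotas A 6.948, H 9.532, G 7.024.
Rounding down: A 6, H 9, G 7 (total 22).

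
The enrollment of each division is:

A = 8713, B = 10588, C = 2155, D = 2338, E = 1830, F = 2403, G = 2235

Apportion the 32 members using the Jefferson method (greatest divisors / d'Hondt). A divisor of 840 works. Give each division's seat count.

A 10, B 12, C 2, D 2, E 2, F 2, G 2

With modified divisor 840: modified quotas A 10.373, B 12.605, C 2.565, D 2.783, E 2.179, F 2.861, G 2.661.
Rounding down: A 10, B 12, C 2, D 2, E 2, F 2, G 2 (total 32).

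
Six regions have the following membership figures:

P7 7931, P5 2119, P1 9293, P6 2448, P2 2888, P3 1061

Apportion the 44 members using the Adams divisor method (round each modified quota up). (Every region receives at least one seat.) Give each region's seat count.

P7 13; P5 4; P1 16; P6 4; P2 5; P3 2

Standard divisor 25740/44 ≈ 585; standard quotas: P7 13.557, P5 3.622, P1 15.885, P6 4.185, P2 4.937, P3 1.814.
Rounding up gives 14, 4, 16, 5, 5, 2 = 46 seats, so the divisor must be adjusted.
With modified divisor 616: modified quotas P7 12.875, P5 3.440, P1 15.086, P6 3.974, P2 4.688, P3 1.722.
Rounding up: P7 13, P5 4, P1 16, P6 4, P2 5, P3 2 (total 44).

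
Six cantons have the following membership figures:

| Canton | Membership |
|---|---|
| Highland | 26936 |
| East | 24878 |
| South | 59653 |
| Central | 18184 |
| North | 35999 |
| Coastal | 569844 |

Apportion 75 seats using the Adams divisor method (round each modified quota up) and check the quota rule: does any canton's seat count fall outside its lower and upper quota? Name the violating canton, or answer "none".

Standard quotas: Highland 2.747, East 2.537, South 6.083, Central 1.854, North 3.671, Coastal 58.108.
Adams allocation: Highland 3, East 3, South 6, Central 2, North 4, Coastal 57.
Coastal has quota 58.108 (lower 58, upper 59) but receives 57 — outside the quota interval.

Coastal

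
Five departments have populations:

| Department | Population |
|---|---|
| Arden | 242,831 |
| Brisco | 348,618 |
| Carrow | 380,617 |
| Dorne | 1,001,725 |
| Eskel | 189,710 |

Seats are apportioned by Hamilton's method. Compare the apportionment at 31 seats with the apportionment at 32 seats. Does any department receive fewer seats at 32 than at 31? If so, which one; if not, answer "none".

At 31 seats: Arden 4, Brisco 5, Carrow 5, Dorne 14, Eskel 3.
At 32 seats: Arden 3, Brisco 5, Carrow 6, Dorne 15, Eskel 3.
Arden drops from 4 to 3.

Arden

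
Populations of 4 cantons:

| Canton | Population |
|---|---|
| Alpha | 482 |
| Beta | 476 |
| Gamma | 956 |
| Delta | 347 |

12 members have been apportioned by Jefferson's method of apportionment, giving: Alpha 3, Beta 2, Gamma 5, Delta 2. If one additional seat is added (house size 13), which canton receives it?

Gamma

Priority for the next seat is population ÷ (current seats + 1).
Priorities: Alpha 120.500, Beta 158.667, Gamma 159.333, Delta 115.667.
Highest priority: Gamma.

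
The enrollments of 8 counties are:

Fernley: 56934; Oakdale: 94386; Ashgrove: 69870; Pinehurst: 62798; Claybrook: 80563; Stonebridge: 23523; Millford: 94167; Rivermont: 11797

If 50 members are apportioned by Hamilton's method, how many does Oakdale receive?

10

Standard divisor: 494038 ÷ 50 ≈ 9880.76.
Standard quotas: Fernley 5.7621, Oakdale 9.5525, Ashgrove 7.0713, Pinehurst 6.3556, Claybrook 8.1535, Stonebridge 2.3807, Millford 9.5303, Rivermont 1.1939.
Lower quotas: Fernley 5, Oakdale 9, Ashgrove 7, Pinehurst 6, Claybrook 8, Stonebridge 2, Millford 9, Rivermont 1 (sum 47, leaving 3 seats).
Remainders in descending order: Fernley 0.7621, Oakdale 0.5525, Millford 0.5303, Stonebridge 0.3807, Pinehurst 0.3556, Rivermont 0.1939, Claybrook 0.1535, Ashgrove 0.0713.
Largest remainders: Fernley, Oakdale, Millford receive the extra seats.
Oakdale receives 10.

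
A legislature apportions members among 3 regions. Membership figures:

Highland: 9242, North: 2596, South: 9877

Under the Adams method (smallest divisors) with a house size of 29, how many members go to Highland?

Standard divisor 21715/29 ≈ 748.793; standard quotas: Highland 12.343, North 3.467, South 13.191.
Rounding up gives 13, 4, 14 = 31 seats, so the divisor must be adjusted.
With modified divisor 800: modified quotas Highland 11.553, North 3.245, South 12.346.
Rounding up: Highland 12, North 4, South 13 (total 29).
Highland receives 12.

12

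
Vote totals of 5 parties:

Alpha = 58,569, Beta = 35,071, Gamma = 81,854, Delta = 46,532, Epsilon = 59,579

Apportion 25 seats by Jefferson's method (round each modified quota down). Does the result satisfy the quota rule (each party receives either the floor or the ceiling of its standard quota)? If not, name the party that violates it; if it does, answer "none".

Standard quotas: Alpha 5.200, Beta 3.113, Gamma 7.267, Delta 4.131, Epsilon 5.289.
Jefferson allocation: Alpha 5, Beta 3, Gamma 8, Delta 4, Epsilon 5.
Every allocation lies between the lower and upper quota.

none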